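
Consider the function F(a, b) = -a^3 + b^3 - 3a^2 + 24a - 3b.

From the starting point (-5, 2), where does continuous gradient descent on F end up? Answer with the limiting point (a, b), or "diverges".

F is separable, so gradient descent decouples: a follows -∂F/∂a, b follows -∂F/∂b.
∂F/∂a = -3(a - 2)(a + 4); at a=-5 this is -21, so a increases.
∂F/∂b = 3(b - 1)(b + 1); at b=2 this is 9, so b decreases.
a converges to its nearest critical value -4 (a local min of the a-part); b converges to 1. The iterate converges to (-4, 1).

(-4, 1)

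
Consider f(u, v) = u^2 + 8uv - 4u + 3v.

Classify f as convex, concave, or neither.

f is quadratic, so its Hessian is the constant matrix H = [[2, 8], [8, 0]].
det(H) = -64, tr(H) = 2.
det(H) < 0, so H is indefinite: neither convex nor concave.

neither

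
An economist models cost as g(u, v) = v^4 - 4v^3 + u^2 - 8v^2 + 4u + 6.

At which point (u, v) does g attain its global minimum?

g(u,v) separates as P(u) + Q(v) + 6, so its minimum is min P + min Q + 6.
P'(u) = 2u + 4 vanishes at u ∈ {-2}; Q'(v) = 4v(v - 4)(v + 1) vanishes at v ∈ {-1, 0, 4}.
Local minima of P (where P''>0): P(-2)=-4. Local minima of Q: Q(-1)=-3, Q(4)=-128.
So the global minimum of g is P(-2) + Q(4) + 6 = -4 − 128 + 6 = -126, attained at (-2, 4).

(-2, 4)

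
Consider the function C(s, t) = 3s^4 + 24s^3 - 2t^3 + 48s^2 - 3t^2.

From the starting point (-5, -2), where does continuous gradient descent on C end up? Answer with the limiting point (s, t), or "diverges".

C is separable, so gradient descent decouples: s follows -∂C/∂s, t follows -∂C/∂t.
∂C/∂s = 12s(s + 2)(s + 4); at s=-5 this is -180, so s increases.
∂C/∂t = -6t(t + 1); at t=-2 this is -12, so t increases.
s converges to its nearest critical value -4 (a local min of the s-part); t converges to -1. The iterate converges to (-4, -1).

(-4, -1)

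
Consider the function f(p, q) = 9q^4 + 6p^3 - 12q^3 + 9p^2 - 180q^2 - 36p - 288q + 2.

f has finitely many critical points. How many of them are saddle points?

f separates as a function of p plus a function of q, so ∇f=0 decouples.
∂f/∂p = 18(p - 1)(p + 2) = 0 at p ∈ {-2, 1}; ∂f/∂q = 36(q - 4)(q + 1)(q + 2) = 0 at q ∈ {-2, -1, 4}.
The Hessian is diagonal: diag(f_pp, f_qq). Second derivatives: f_pp(-2)=-54, f_pp(1)=54; f_qq(-2)=216, f_qq(-1)=-180, f_qq(4)=1080.
Saddle points occur where the two diagonal entries have opposite signs: (-2, -2), (-2, 4), (1, -1). Count: 3.

3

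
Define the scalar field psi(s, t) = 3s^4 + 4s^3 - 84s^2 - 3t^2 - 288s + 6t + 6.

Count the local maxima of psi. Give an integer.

1

psi separates as a function of s plus a function of t, so ∇psi=0 decouples.
∂psi/∂s = 12(s - 4)(s + 2)(s + 3) = 0 at s ∈ {-3, -2, 4}; ∂psi/∂t = -6(t - 1) = 0 at t ∈ {1}.
The Hessian is diagonal: diag(psi_ss, psi_tt). Second derivatives: psi_ss(-3)=84, psi_ss(-2)=-72, psi_ss(4)=504; psi_tt(1)=-6.
Local maxima occur where both diagonal entries negative: (-2, 1). Count: 1.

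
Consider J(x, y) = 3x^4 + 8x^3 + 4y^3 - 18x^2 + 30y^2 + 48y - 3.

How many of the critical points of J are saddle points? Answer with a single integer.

3

J separates as a function of x plus a function of y, so ∇J=0 decouples.
∂J/∂x = 12x(x - 1)(x + 3) = 0 at x ∈ {-3, 0, 1}; ∂J/∂y = 12(y + 1)(y + 4) = 0 at y ∈ {-4, -1}.
The Hessian is diagonal: diag(J_xx, J_yy). Second derivatives: J_xx(-3)=144, J_xx(0)=-36, J_xx(1)=48; J_yy(-4)=-36, J_yy(-1)=36.
Saddle points occur where the two diagonal entries have opposite signs: (-3, -4), (0, -1), (1, -4). Count: 3.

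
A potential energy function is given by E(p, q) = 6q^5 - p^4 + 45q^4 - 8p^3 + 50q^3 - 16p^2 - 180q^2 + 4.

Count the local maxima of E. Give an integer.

E separates as a function of p plus a function of q, so ∇E=0 decouples.
∂E/∂p = -4p(p + 2)(p + 4) = 0 at p ∈ {-4, -2, 0}; ∂E/∂q = 30q(q - 1)(q + 3)(q + 4) = 0 at q ∈ {-4, -3, 0, 1}.
The Hessian is diagonal: diag(E_pp, E_qq). Second derivatives: E_pp(-4)=-32, E_pp(-2)=16, E_pp(0)=-32; E_qq(-4)=-600, E_qq(-3)=360, E_qq(0)=-360, E_qq(1)=600.
Local maxima occur where both diagonal entries negative: (-4, -4), (-4, 0), (0, -4), (0, 0). Count: 4.

4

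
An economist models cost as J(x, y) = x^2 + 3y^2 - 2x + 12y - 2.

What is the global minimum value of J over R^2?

J(x,y) separates as P(x) + Q(y) − 2, so its minimum is min P + min Q − 2.
P'(x) = 2x - 2 vanishes at x ∈ {1}; Q'(y) = 6y + 12 vanishes at y ∈ {-2}.
Local minima of P (where P''>0): P(1)=-1. Local minima of Q: Q(-2)=-12.
So the global minimum of J is P(1) + Q(-2) − 2 = -1 − 12 − 2 = -15, attained at (1, -2).

-15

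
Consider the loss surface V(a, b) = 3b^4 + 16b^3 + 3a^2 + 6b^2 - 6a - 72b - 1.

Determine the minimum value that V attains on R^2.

V(a,b) separates as P(a) + Q(b) − 1, so its minimum is min P + min Q − 1.
P'(a) = 6a - 6 vanishes at a ∈ {1}; Q'(b) = 12(b - 1)(b + 2)(b + 3) vanishes at b ∈ {-3, -2, 1}.
Local minima of P (where P''>0): P(1)=-3. Local minima of Q: Q(-3)=81, Q(1)=-47.
So the global minimum of V is P(1) + Q(1) − 1 = -3 − 47 − 1 = -51, attained at (1, 1).

-51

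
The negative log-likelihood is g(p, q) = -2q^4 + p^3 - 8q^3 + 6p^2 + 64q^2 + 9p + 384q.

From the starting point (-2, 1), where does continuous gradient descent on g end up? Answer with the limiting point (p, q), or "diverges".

g is separable, so gradient descent decouples: p follows -∂g/∂p, q follows -∂g/∂q.
∂g/∂p = 3(p + 1)(p + 3); at p=-2 this is -3, so p increases.
∂g/∂q = -8(q - 4)(q + 3)(q + 4); at q=1 this is 480, so q decreases.
p converges to its nearest critical value -1 (a local min of the p-part); q converges to -3. The iterate converges to (-1, -3).

(-1, -3)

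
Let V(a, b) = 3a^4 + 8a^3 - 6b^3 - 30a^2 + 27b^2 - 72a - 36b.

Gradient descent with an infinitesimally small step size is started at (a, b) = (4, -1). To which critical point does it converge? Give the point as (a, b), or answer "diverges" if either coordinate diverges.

(2, 1)

V is separable, so gradient descent decouples: a follows -∂V/∂a, b follows -∂V/∂b.
∂V/∂a = 12(a - 2)(a + 1)(a + 3); at a=4 this is 840, so a decreases.
∂V/∂b = -18(b - 2)(b - 1); at b=-1 this is -108, so b increases.
a converges to its nearest critical value 2 (a local min of the a-part); b converges to 1. The iterate converges to (2, 1).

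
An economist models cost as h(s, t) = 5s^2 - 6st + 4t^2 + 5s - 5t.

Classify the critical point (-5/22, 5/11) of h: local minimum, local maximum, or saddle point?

local minimum

The Hessian of h is constant: H = [[10, -6], [-6, 8]].
det(H) = 10·8 − (-6)² = 44.
det(H) > 0 and tr(H) = 18 > 0, so H is positive definite and the point is a local minimum.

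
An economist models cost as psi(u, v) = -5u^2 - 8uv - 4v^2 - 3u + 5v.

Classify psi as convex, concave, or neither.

psi is quadratic, so its Hessian is the constant matrix H = [[-10, -8], [-8, -8]].
det(H) = 16, tr(H) = -18.
det(H) > 0 and tr(H) < 0, so H is negative definite everywhere: concave.

concave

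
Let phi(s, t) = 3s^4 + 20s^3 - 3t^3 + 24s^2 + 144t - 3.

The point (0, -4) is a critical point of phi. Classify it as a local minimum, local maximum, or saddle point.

local minimum

The mixed partial ∂²phi/∂s∂t is 0, so the Hessian at any point is diag(phi_ss, phi_tt) = diag(12(3s^2 + 10s + 4), -18t).
At (0, -4): H = diag(48, 72).
Both eigenvalues are positive, so H is positive definite: a local minimum.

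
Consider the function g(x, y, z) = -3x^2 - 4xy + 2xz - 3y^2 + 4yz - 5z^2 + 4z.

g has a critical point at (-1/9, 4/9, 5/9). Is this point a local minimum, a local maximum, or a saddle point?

The Hessian is constant: H = [[-6, -4, 2], [-4, -6, 4], [2, 4, -10]].
Leading principal minors: Δ₁ = -6, Δ₂ = 20, Δ₃ = -144.
The minors alternate sign starting negative (−, +, −), so H is negative definite: a local maximum.

local maximum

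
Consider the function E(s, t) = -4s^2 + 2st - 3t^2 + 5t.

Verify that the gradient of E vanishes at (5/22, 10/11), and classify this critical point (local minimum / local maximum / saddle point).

local maximum

∇E = (-8s + 2t, 2s - 6t + 5); substituting (5/22, 10/11) gives ∇E = (0, 0), so (5/22, 10/11) is indeed a critical point.
The Hessian of E is constant: H = [[-8, 2], [2, -6]].
det(H) = (-8)·(-6) − 2² = 44.
det(H) > 0 and tr(H) = -14 < 0, so H is negative definite and the point is a local maximum.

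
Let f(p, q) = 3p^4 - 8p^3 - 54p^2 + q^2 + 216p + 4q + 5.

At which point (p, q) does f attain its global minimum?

(-3, -2)

f(p,q) separates as A(p) + B(q) + 5, so its minimum is min A + min B + 5.
A'(p) = 12(p - 3)(p - 2)(p + 3) vanishes at p ∈ {-3, 2, 3}; B'(q) = 2q + 4 vanishes at q ∈ {-2}.
Local minima of A (where A''>0): A(-3)=-675, A(3)=189. Local minima of B: B(-2)=-4.
So the global minimum of f is A(-3) + B(-2) + 5 = -675 − 4 + 5 = -674, attained at (-3, -2).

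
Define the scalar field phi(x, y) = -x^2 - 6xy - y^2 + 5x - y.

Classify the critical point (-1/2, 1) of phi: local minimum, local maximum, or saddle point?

saddle point

The Hessian of phi is constant: H = [[-2, -6], [-6, -2]].
det(H) = (-2)·(-2) − (-6)² = -32.
Since det(H) < 0, H is indefinite and the critical point is a saddle point.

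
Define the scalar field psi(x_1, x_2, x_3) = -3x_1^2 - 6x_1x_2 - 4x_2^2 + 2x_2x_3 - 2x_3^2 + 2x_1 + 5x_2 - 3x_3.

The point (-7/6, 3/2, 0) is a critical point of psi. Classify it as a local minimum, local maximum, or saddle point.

local maximum

The Hessian is constant: H = [[-6, -6, 0], [-6, -8, 2], [0, 2, -4]].
Leading principal minors: Δ₁ = -6, Δ₂ = 12, Δ₃ = -24.
The minors alternate sign starting negative (−, +, −), so H is negative definite: a local maximum.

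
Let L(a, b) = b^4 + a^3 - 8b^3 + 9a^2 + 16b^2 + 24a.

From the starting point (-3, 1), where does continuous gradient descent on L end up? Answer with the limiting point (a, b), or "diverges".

L is separable, so gradient descent decouples: a follows -∂L/∂a, b follows -∂L/∂b.
∂L/∂a = 3(a + 2)(a + 4); at a=-3 this is -3, so a increases.
∂L/∂b = 4b(b - 4)(b - 2); at b=1 this is 12, so b decreases.
a converges to its nearest critical value -2 (a local min of the a-part); b converges to 0. The iterate converges to (-2, 0).

(-2, 0)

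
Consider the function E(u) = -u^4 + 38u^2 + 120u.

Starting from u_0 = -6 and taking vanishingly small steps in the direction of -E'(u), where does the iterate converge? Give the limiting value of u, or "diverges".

diverges

E'(u) = -4(u - 5)(u + 2)(u + 3), so E'(-6) = 528.
Gradient descent moves in the -E' direction, i.e. u is decreasing.
There is no critical point below u=-6, and E' keeps the same sign, so the iterate runs off to −∞.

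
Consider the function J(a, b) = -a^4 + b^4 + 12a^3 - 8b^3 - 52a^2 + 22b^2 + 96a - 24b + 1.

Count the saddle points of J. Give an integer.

J separates as a function of a plus a function of b, so ∇J=0 decouples.
∂J/∂a = -4(a - 4)(a - 3)(a - 2) = 0 at a ∈ {2, 3, 4}; ∂J/∂b = 4(b - 3)(b - 2)(b - 1) = 0 at b ∈ {1, 2, 3}.
The Hessian is diagonal: diag(J_aa, J_bb). Second derivatives: J_aa(2)=-8, J_aa(3)=4, J_aa(4)=-8; J_bb(1)=8, J_bb(2)=-4, J_bb(3)=8.
Saddle points occur where the two diagonal entries have opposite signs: (2, 1), (2, 3), (3, 2), (4, 1), (4, 3). Count: 5.

5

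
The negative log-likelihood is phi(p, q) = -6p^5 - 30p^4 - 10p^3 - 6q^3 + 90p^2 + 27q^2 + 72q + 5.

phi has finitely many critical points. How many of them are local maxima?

2

phi separates as a function of p plus a function of q, so ∇phi=0 decouples.
∂phi/∂p = -30p(p - 1)(p + 2)(p + 3) = 0 at p ∈ {-3, -2, 0, 1}; ∂phi/∂q = -18(q - 4)(q + 1) = 0 at q ∈ {-1, 4}.
The Hessian is diagonal: diag(phi_pp, phi_qq). Second derivatives: phi_pp(-3)=360, phi_pp(-2)=-180, phi_pp(0)=180, phi_pp(1)=-360; phi_qq(-1)=90, phi_qq(4)=-90.
Local maxima occur where both diagonal entries negative: (-2, 4), (1, 4). Count: 2.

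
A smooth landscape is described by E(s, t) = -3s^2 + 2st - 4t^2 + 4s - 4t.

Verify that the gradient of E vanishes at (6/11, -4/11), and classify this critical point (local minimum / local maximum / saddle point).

local maximum

∇E = (-6s + 2t + 4, 2s - 8t - 4); substituting (6/11, -4/11) gives ∇E = (0, 0), so (6/11, -4/11) is indeed a critical point.
The Hessian of E is constant: H = [[-6, 2], [2, -8]].
det(H) = (-6)·(-8) − 2² = 44.
det(H) > 0 and tr(H) = -14 < 0, so H is negative definite and the point is a local maximum.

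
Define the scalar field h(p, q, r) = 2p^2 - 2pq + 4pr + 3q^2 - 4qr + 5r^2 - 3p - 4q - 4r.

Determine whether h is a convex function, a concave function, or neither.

h is quadratic, so its Hessian is the constant matrix H = [[4, -2, 4], [-2, 6, -4], [4, -4, 10]].
Leading principal minors: 4, 20, 104.
All positive ⇒ H ≻ 0 ⇒ convex.

convex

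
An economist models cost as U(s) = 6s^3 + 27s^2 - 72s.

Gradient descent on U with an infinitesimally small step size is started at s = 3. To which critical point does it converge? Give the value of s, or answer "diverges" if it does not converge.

1

U'(s) = 18(s - 1)(s + 4), so U'(3) = 252.
Gradient descent moves in the -U' direction, i.e. s is decreasing.
The nearest critical point in that direction is s = 1, where U'' = 90 > 0 (a local minimum). The iterate converges there.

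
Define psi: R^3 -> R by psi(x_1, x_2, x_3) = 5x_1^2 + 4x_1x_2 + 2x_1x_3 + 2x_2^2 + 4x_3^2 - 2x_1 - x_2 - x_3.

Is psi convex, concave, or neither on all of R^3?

convex

psi is quadratic, so its Hessian is the constant matrix H = [[10, 4, 2], [4, 4, 0], [2, 0, 8]].
Leading principal minors: 10, 24, 176.
All positive ⇒ H ≻ 0 ⇒ convex.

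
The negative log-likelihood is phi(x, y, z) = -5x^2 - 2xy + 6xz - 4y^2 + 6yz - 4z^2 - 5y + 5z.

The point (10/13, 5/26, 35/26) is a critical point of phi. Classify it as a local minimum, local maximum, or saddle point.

The Hessian is constant: H = [[-10, -2, 6], [-2, -8, 6], [6, 6, -8]].
Leading principal minors: Δ₁ = -10, Δ₂ = 76, Δ₃ = -104.
The minors alternate sign starting negative (−, +, −), so H is negative definite: a local maximum.

local maximum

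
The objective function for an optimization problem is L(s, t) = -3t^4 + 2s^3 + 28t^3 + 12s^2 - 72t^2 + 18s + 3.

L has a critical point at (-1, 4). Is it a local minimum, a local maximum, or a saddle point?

saddle point

The mixed partial ∂²L/∂s∂t is 0, so the Hessian at any point is diag(L_ss, L_tt) = diag(12(s + 2), 12(-3t^2 + 14t - 12)).
At (-1, 4): H = diag(12, -48).
The eigenvalues have opposite signs, so H is indefinite: a saddle point.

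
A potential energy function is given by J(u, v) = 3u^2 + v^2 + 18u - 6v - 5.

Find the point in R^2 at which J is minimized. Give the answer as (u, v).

(-3, 3)

J(u,v) separates as P(u) + Q(v) − 5, so its minimum is min P + min Q − 5.
P'(u) = 6u + 18 vanishes at u ∈ {-3}; Q'(v) = 2v - 6 vanishes at v ∈ {3}.
Local minima of P (where P''>0): P(-3)=-27. Local minima of Q: Q(3)=-9.
So the global minimum of J is P(-3) + Q(3) − 5 = -27 − 9 − 5 = -41, attained at (-3, 3).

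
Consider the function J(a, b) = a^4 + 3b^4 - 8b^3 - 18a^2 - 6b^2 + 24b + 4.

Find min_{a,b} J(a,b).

J(a,b) separates as P(a) + Q(b) + 4, so its minimum is min P + min Q + 4.
P'(a) = 4a(a - 3)(a + 3) vanishes at a ∈ {-3, 0, 3}; Q'(b) = 12(b - 2)(b - 1)(b + 1) vanishes at b ∈ {-1, 1, 2}.
Local minima of P (where P''>0): P(-3)=-81, P(3)=-81. Local minima of Q: Q(-1)=-19, Q(2)=8.
So the global minimum of J is P(-3) + Q(-1) + 4 = -81 − 19 + 4 = -96, attained at (-3, -1).

-96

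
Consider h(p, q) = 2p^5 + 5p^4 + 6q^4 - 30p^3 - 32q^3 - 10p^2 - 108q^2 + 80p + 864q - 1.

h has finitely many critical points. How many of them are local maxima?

2

h separates as a function of p plus a function of q, so ∇h=0 decouples.
∂h/∂p = 10(p - 2)(p - 1)(p + 1)(p + 4) = 0 at p ∈ {-4, -1, 1, 2}; ∂h/∂q = 24(q - 4)(q - 3)(q + 3) = 0 at q ∈ {-3, 3, 4}.
The Hessian is diagonal: diag(h_pp, h_qq). Second derivatives: h_pp(-4)=-900, h_pp(-1)=180, h_pp(1)=-100, h_pp(2)=180; h_qq(-3)=1008, h_qq(3)=-144, h_qq(4)=168.
Local maxima occur where both diagonal entries negative: (-4, 3), (1, 3). Count: 2.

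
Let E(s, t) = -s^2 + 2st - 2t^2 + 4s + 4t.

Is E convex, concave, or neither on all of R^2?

E is quadratic, so its Hessian is the constant matrix H = [[-2, 2], [2, -4]].
det(H) = 4, tr(H) = -6.
det(H) > 0 and tr(H) < 0, so H is negative definite everywhere: concave.

concave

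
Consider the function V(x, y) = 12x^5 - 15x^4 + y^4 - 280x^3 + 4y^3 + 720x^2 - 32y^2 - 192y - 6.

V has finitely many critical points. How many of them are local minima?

4

V separates as a function of x plus a function of y, so ∇V=0 decouples.
∂V/∂x = 60x(x - 3)(x - 2)(x + 4) = 0 at x ∈ {-4, 0, 2, 3}; ∂V/∂y = 4(y - 4)(y + 3)(y + 4) = 0 at y ∈ {-4, -3, 4}.
The Hessian is diagonal: diag(V_xx, V_yy). Second derivatives: V_xx(-4)=-10080, V_xx(0)=1440, V_xx(2)=-720, V_xx(3)=1260; V_yy(-4)=32, V_yy(-3)=-28, V_yy(4)=224.
Local minima occur where both diagonal entries positive: (0, -4), (0, 4), (3, -4), (3, 4). Count: 4.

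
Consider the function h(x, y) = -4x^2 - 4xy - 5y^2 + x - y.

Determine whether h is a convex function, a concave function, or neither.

h is quadratic, so its Hessian is the constant matrix H = [[-8, -4], [-4, -10]].
det(H) = 64, tr(H) = -18.
det(H) > 0 and tr(H) < 0, so H is negative definite everywhere: concave.

concave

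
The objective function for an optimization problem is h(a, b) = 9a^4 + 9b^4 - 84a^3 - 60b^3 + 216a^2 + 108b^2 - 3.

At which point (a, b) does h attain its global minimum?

(0, 0)

h(a,b) separates as P(a) + Q(b) − 3, so its minimum is min P + min Q − 3.
P'(a) = 36a(a - 4)(a - 3) vanishes at a ∈ {0, 3, 4}; Q'(b) = 36b(b - 3)(b - 2) vanishes at b ∈ {0, 2, 3}.
Local minima of P (where P''>0): P(0)=0, P(4)=384. Local minima of Q: Q(0)=0, Q(3)=81.
So the global minimum of h is P(0) + Q(0) − 3 = 0 + 0 − 3 = -3, attained at (0, 0).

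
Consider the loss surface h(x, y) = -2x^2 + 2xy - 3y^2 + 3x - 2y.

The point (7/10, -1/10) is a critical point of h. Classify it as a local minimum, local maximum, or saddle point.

local maximum

The Hessian of h is constant: H = [[-4, 2], [2, -6]].
det(H) = (-4)·(-6) − 2² = 20.
det(H) > 0 and tr(H) = -10 < 0, so H is negative definite and the point is a local maximum.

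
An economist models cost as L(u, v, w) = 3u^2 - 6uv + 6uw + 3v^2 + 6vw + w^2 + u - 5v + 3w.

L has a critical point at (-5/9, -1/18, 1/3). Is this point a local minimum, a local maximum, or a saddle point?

saddle point

The Hessian is constant: H = [[6, -6, 6], [-6, 6, 6], [6, 6, 2]].
Leading principal minors: Δ₁ = 6, Δ₂ = 0, Δ₃ = -864.
The minors fit neither the all-positive nor the alternating-sign pattern, so H is indefinite: a saddle point.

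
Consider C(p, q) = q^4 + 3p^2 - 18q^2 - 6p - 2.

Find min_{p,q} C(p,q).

C(p,q) separates as A(p) + B(q) − 2, so its minimum is min A + min B − 2.
A'(p) = 6p - 6 vanishes at p ∈ {1}; B'(q) = 4q(q - 3)(q + 3) vanishes at q ∈ {-3, 0, 3}.
Local minima of A (where A''>0): A(1)=-3. Local minima of B: B(-3)=-81, B(3)=-81.
So the global minimum of C is A(1) + B(-3) − 2 = -3 − 81 − 2 = -86, attained at (1, -3).

-86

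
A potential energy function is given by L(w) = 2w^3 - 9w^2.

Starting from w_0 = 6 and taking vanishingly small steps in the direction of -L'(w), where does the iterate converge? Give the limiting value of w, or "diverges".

L'(w) = 6w(w - 3), so L'(6) = 108.
Gradient descent moves in the -L' direction, i.e. w is decreasing.
The nearest critical point in that direction is w = 3, where L'' = 18 > 0 (a local minimum). The iterate converges there.

3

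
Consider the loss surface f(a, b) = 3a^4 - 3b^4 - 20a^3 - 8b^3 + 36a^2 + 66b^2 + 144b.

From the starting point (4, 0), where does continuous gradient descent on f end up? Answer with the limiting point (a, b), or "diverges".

f is separable, so gradient descent decouples: a follows -∂f/∂a, b follows -∂f/∂b.
∂f/∂a = 12a(a - 3)(a - 2); at a=4 this is 96, so a decreases.
∂f/∂b = -12(b - 3)(b + 1)(b + 4); at b=0 this is 144, so b decreases.
a converges to its nearest critical value 3 (a local min of the a-part); b converges to -1. The iterate converges to (3, -1).

(3, -1)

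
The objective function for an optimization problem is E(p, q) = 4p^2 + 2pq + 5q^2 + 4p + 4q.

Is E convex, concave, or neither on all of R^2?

E is quadratic, so its Hessian is the constant matrix H = [[8, 2], [2, 10]].
det(H) = 76, tr(H) = 18.
det(H) > 0 and tr(H) > 0, so H is positive definite everywhere: convex.

convex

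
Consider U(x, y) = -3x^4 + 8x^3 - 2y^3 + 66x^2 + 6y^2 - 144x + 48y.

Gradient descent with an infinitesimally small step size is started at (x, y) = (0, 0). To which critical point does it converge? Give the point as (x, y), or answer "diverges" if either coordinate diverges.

U is separable, so gradient descent decouples: x follows -∂U/∂x, y follows -∂U/∂y.
∂U/∂x = -12(x - 4)(x - 1)(x + 3); at x=0 this is -144, so x increases.
∂U/∂y = -6(y - 4)(y + 2); at y=0 this is 48, so y decreases.
x converges to its nearest critical value 1 (a local min of the x-part); y converges to -2. The iterate converges to (1, -2).

(1, -2)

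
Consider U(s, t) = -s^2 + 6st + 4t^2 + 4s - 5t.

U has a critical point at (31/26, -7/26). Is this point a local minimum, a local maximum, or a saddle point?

saddle point

The Hessian of U is constant: H = [[-2, 6], [6, 8]].
det(H) = (-2)·8 − 6² = -52.
Since det(H) < 0, H is indefinite and the critical point is a saddle point.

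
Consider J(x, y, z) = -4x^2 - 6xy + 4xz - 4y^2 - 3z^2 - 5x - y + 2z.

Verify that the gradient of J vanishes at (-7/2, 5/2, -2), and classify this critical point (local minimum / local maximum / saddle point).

∇J = (-8x - 6y + 4z - 5, -6x - 8y - 1, 4x - 6z + 2); substituting (-7/2, 5/2, -2) gives ∇J = (0, 0, 0), so (-7/2, 5/2, -2) is indeed a critical point.
The Hessian is constant: H = [[-8, -6, 4], [-6, -8, 0], [4, 0, -6]].
Leading principal minors: Δ₁ = -8, Δ₂ = 28, Δ₃ = -40.
The minors alternate sign starting negative (−, +, −), so H is negative definite: a local maximum.

local maximum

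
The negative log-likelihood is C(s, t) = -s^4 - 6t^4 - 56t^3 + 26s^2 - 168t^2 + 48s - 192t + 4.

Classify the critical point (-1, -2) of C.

local minimum

The mixed partial ∂²C/∂s∂t is 0, so the Hessian at any point is diag(C_ss, C_tt) = diag(4(-3s^2 + 13), -24(3t^2 + 14t + 14)).
At (-1, -2): H = diag(40, 48).
Both eigenvalues are positive, so H is positive definite: a local minimum.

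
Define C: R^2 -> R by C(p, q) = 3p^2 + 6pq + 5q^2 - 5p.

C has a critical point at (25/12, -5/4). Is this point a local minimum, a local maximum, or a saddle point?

The Hessian of C is constant: H = [[6, 6], [6, 10]].
det(H) = 6·10 − 6² = 24.
det(H) > 0 and tr(H) = 16 > 0, so H is positive definite and the point is a local minimum.

local minimum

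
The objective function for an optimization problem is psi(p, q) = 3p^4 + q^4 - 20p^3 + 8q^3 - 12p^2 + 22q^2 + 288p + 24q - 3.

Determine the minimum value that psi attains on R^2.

-428

psi(p,q) separates as A(p) + B(q) − 3, so its minimum is min A + min B − 3.
A'(p) = 12(p - 4)(p - 3)(p + 2) vanishes at p ∈ {-2, 3, 4}; B'(q) = 4(q + 1)(q + 2)(q + 3) vanishes at q ∈ {-3, -2, -1}.
Local minima of A (where A''>0): A(-2)=-416, A(4)=448. Local minima of B: B(-3)=-9, B(-1)=-9.
So the global minimum of psi is A(-2) + B(-3) − 3 = -416 − 9 − 3 = -428, attained at (-2, -3).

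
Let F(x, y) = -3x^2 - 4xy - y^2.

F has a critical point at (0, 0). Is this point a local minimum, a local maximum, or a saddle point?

saddle point

The Hessian of F is constant: H = [[-6, -4], [-4, -2]].
det(H) = (-6)·(-2) − (-4)² = -4.
Since det(H) < 0, H is indefinite and the critical point is a saddle point.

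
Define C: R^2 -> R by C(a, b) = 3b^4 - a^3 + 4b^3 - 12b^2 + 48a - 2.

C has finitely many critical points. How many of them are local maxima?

C separates as a function of a plus a function of b, so ∇C=0 decouples.
∂C/∂a = -3(a - 4)(a + 4) = 0 at a ∈ {-4, 4}; ∂C/∂b = 12b(b - 1)(b + 2) = 0 at b ∈ {-2, 0, 1}.
The Hessian is diagonal: diag(C_aa, C_bb). Second derivatives: C_aa(-4)=24, C_aa(4)=-24; C_bb(-2)=72, C_bb(0)=-24, C_bb(1)=36.
Local maxima occur where both diagonal entries negative: (4, 0). Count: 1.

1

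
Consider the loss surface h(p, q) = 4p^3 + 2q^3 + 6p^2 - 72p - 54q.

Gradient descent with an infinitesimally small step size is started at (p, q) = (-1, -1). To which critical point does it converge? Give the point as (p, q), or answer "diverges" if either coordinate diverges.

(2, 3)

h is separable, so gradient descent decouples: p follows -∂h/∂p, q follows -∂h/∂q.
∂h/∂p = 12(p - 2)(p + 3); at p=-1 this is -72, so p increases.
∂h/∂q = 6(q - 3)(q + 3); at q=-1 this is -48, so q increases.
p converges to its nearest critical value 2 (a local min of the p-part); q converges to 3. The iterate converges to (2, 3).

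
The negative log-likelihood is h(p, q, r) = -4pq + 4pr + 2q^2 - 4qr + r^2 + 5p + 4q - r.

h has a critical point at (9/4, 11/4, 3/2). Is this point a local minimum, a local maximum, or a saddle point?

The Hessian is constant: H = [[0, -4, 4], [-4, 4, -4], [4, -4, 2]].
Leading principal minors: Δ₁ = 0, Δ₂ = -16, Δ₃ = 32.
The minors fit neither the all-positive nor the alternating-sign pattern, so H is indefinite: a saddle point.

saddle point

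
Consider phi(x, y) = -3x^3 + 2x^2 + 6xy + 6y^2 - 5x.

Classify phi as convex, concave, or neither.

neither

The term -3x^3 is cubic, so the Hessian is not constant.
∂²phi/∂x² = -18x + 4, which takes both signs as x varies (negative for sufficiently large x). A diagonal entry of the Hessian changing sign means the Hessian is neither positive- nor negative-semidefinite on all of R^2.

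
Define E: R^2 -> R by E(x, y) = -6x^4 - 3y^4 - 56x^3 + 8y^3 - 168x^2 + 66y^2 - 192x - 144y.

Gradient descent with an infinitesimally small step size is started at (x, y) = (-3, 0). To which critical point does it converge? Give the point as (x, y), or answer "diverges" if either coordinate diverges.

E is separable, so gradient descent decouples: x follows -∂E/∂x, y follows -∂E/∂y.
∂E/∂x = -24(x + 1)(x + 2)(x + 4); at x=-3 this is -48, so x increases.
∂E/∂y = -12(y - 4)(y - 1)(y + 3); at y=0 this is -144, so y increases.
x converges to its nearest critical value -2 (a local min of the x-part); y converges to 1. The iterate converges to (-2, 1).

(-2, 1)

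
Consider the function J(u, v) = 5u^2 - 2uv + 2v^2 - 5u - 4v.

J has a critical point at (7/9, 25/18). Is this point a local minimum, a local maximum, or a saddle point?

local minimum

The Hessian of J is constant: H = [[10, -2], [-2, 4]].
det(H) = 10·4 − (-2)² = 36.
det(H) > 0 and tr(H) = 14 > 0, so H is positive definite and the point is a local minimum.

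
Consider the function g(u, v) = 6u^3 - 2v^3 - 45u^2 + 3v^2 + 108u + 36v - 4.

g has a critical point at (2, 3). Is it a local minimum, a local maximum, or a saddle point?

The mixed partial ∂²g/∂u∂v is 0, so the Hessian at any point is diag(g_uu, g_vv) = diag(18(2u - 5), 6(-2v + 1)).
At (2, 3): H = diag(-18, -30).
Both eigenvalues are negative, so H is negative definite: a local maximum.

local maximum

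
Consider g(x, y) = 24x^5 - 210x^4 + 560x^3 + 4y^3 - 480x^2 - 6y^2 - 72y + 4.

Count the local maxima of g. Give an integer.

2

g separates as a function of x plus a function of y, so ∇g=0 decouples.
∂g/∂x = 120x(x - 4)(x - 2)(x - 1) = 0 at x ∈ {0, 1, 2, 4}; ∂g/∂y = 12(y - 3)(y + 2) = 0 at y ∈ {-2, 3}.
The Hessian is diagonal: diag(g_xx, g_yy). Second derivatives: g_xx(0)=-960, g_xx(1)=360, g_xx(2)=-480, g_xx(4)=2880; g_yy(-2)=-60, g_yy(3)=60.
Local maxima occur where both diagonal entries negative: (0, -2), (2, -2). Count: 2.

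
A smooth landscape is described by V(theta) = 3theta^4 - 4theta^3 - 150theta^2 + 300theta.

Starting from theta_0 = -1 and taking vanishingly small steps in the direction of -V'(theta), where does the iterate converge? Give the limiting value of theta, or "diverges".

V'(theta) = 12(theta - 5)(theta - 1)(theta + 5), so V'(-1) = 576.
Gradient descent moves in the -V' direction, i.e. theta is decreasing.
The nearest critical point in that direction is theta = -5, where V'' = 720 > 0 (a local minimum). The iterate converges there.

-5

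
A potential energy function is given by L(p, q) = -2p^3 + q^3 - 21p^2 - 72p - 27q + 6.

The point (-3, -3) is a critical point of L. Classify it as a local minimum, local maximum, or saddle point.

local maximum

The mixed partial ∂²L/∂p∂q is 0, so the Hessian at any point is diag(L_pp, L_qq) = diag(-6(2p + 7), 6q).
At (-3, -3): H = diag(-6, -18).
Both eigenvalues are negative, so H is negative definite: a local maximum.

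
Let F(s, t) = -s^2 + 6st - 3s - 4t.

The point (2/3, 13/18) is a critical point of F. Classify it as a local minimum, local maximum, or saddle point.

The Hessian of F is constant: H = [[-2, 6], [6, 0]].
det(H) = (-2)·0 − 6² = -36.
Since det(H) < 0, H is indefinite and the critical point is a saddle point.

saddle point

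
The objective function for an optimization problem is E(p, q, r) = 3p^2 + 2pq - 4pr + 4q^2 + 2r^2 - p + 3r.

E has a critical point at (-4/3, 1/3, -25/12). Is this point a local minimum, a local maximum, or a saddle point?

local minimum

The Hessian is constant: H = [[6, 2, -4], [2, 8, 0], [-4, 0, 4]].
Leading principal minors: Δ₁ = 6, Δ₂ = 44, Δ₃ = 48.
All leading minors are positive, so H is positive definite: a local minimum.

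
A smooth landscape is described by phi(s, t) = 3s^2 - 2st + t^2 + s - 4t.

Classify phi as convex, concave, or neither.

phi is quadratic, so its Hessian is the constant matrix H = [[6, -2], [-2, 2]].
det(H) = 8, tr(H) = 8.
det(H) > 0 and tr(H) > 0, so H is positive definite everywhere: convex.

convex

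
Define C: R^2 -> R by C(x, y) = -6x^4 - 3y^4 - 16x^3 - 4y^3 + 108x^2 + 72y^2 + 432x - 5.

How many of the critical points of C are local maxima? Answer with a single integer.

C separates as a function of x plus a function of y, so ∇C=0 decouples.
∂C/∂x = -24(x - 3)(x + 2)(x + 3) = 0 at x ∈ {-3, -2, 3}; ∂C/∂y = -12y(y - 3)(y + 4) = 0 at y ∈ {-4, 0, 3}.
The Hessian is diagonal: diag(C_xx, C_yy). Second derivatives: C_xx(-3)=-144, C_xx(-2)=120, C_xx(3)=-720; C_yy(-4)=-336, C_yy(0)=144, C_yy(3)=-252.
Local maxima occur where both diagonal entries negative: (-3, -4), (-3, 3), (3, -4), (3, 3). Count: 4.

4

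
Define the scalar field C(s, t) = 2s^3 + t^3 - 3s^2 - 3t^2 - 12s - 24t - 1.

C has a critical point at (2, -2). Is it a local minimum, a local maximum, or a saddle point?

saddle point

The mixed partial ∂²C/∂s∂t is 0, so the Hessian at any point is diag(C_ss, C_tt) = diag(6(2s - 1), 6(t - 1)).
At (2, -2): H = diag(18, -18).
The eigenvalues have opposite signs, so H is indefinite: a saddle point.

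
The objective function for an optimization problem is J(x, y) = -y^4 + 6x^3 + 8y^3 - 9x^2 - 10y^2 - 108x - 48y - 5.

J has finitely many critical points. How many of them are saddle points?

J separates as a function of x plus a function of y, so ∇J=0 decouples.
∂J/∂x = 18(x - 3)(x + 2) = 0 at x ∈ {-2, 3}; ∂J/∂y = -4(y - 4)(y - 3)(y + 1) = 0 at y ∈ {-1, 3, 4}.
The Hessian is diagonal: diag(J_xx, J_yy). Second derivatives: J_xx(-2)=-90, J_xx(3)=90; J_yy(-1)=-80, J_yy(3)=16, J_yy(4)=-20.
Saddle points occur where the two diagonal entries have opposite signs: (-2, 3), (3, -1), (3, 4). Count: 3.

3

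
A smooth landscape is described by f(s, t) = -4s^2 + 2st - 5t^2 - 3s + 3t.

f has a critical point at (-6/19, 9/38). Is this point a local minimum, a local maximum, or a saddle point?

local maximum

The Hessian of f is constant: H = [[-8, 2], [2, -10]].
det(H) = (-8)·(-10) − 2² = 76.
det(H) > 0 and tr(H) = -18 < 0, so H is negative definite and the point is a local maximum.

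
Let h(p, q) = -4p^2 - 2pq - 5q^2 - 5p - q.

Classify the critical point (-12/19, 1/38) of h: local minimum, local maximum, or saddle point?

The Hessian of h is constant: H = [[-8, -2], [-2, -10]].
det(H) = (-8)·(-10) − (-2)² = 76.
det(H) > 0 and tr(H) = -18 < 0, so H is negative definite and the point is a local maximum.

local maximum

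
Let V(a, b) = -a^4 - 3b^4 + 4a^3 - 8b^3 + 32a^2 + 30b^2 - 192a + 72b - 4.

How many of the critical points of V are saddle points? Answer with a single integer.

V separates as a function of a plus a function of b, so ∇V=0 decouples.
∂V/∂a = -4(a - 4)(a - 3)(a + 4) = 0 at a ∈ {-4, 3, 4}; ∂V/∂b = -12(b - 2)(b + 1)(b + 3) = 0 at b ∈ {-3, -1, 2}.
The Hessian is diagonal: diag(V_aa, V_bb). Second derivatives: V_aa(-4)=-224, V_aa(3)=28, V_aa(4)=-32; V_bb(-3)=-120, V_bb(-1)=72, V_bb(2)=-180.
Saddle points occur where the two diagonal entries have opposite signs: (-4, -1), (3, -3), (3, 2), (4, -1). Count: 4.

4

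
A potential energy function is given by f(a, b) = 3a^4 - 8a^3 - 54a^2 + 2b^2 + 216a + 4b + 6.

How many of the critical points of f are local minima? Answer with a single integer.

f separates as a function of a plus a function of b, so ∇f=0 decouples.
∂f/∂a = 12(a - 3)(a - 2)(a + 3) = 0 at a ∈ {-3, 2, 3}; ∂f/∂b = 4(b + 1) = 0 at b ∈ {-1}.
The Hessian is diagonal: diag(f_aa, f_bb). Second derivatives: f_aa(-3)=360, f_aa(2)=-60, f_aa(3)=72; f_bb(-1)=4.
Local minima occur where both diagonal entries positive: (-3, -1), (3, -1). Count: 2.

2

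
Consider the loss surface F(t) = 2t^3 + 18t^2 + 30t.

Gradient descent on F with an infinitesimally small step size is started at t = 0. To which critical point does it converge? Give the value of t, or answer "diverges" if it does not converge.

F'(t) = 6(t + 1)(t + 5), so F'(0) = 30.
Gradient descent moves in the -F' direction, i.e. t is decreasing.
The nearest critical point in that direction is t = -1, where F'' = 24 > 0 (a local minimum). The iterate converges there.

-1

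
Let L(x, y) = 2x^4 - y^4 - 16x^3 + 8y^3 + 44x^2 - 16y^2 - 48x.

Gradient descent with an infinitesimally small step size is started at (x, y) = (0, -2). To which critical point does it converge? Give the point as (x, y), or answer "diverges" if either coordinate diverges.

L is separable, so gradient descent decouples: x follows -∂L/∂x, y follows -∂L/∂y.
∂L/∂x = 8(x - 3)(x - 2)(x - 1); at x=0 this is -48, so x increases.
∂L/∂y = -4y(y - 4)(y - 2); at y=-2 this is 192, so y decreases.
The y-coordinate has no critical point in that direction and runs off to infinity.

diverges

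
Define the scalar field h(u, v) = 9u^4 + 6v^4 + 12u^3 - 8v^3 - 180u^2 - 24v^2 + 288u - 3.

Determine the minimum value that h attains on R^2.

-2563

h(u,v) separates as P(u) + Q(v) − 3, so its minimum is min P + min Q − 3.
P'(u) = 36(u - 2)(u - 1)(u + 4) vanishes at u ∈ {-4, 1, 2}; Q'(v) = 24v(v - 2)(v + 1) vanishes at v ∈ {-1, 0, 2}.
Local minima of P (where P''>0): P(-4)=-2496, P(2)=96. Local minima of Q: Q(-1)=-10, Q(2)=-64.
So the global minimum of h is P(-4) + Q(2) − 3 = -2496 − 64 − 3 = -2563, attained at (-4, 2).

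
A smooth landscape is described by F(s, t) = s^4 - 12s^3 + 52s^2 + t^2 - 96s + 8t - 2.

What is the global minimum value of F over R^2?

F(s,t) separates as P(s) + Q(t) − 2, so its minimum is min P + min Q − 2.
P'(s) = 4(s - 4)(s - 3)(s - 2) vanishes at s ∈ {2, 3, 4}; Q'(t) = 2(t + 4) vanishes at t ∈ {-4}.
Local minima of P (where P''>0): P(2)=-64, P(4)=-64. Local minima of Q: Q(-4)=-16.
So the global minimum of F is P(2) + Q(-4) − 2 = -64 − 16 − 2 = -82, attained at (2, -4).

-82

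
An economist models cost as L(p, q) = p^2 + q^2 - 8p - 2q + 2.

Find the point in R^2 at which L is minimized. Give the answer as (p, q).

L(p,q) separates as A(p) + B(q) + 2, so its minimum is min A + min B + 2.
A'(p) = 2p - 8 vanishes at p ∈ {4}; B'(q) = 2q - 2 vanishes at q ∈ {1}.
Local minima of A (where A''>0): A(4)=-16. Local minima of B: B(1)=-1.
So the global minimum of L is A(4) + B(1) + 2 = -16 − 1 + 2 = -15, attained at (4, 1).

(4, 1)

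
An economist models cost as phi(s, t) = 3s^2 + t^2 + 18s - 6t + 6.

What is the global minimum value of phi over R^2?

-30

phi(s,t) separates as P(s) + Q(t) + 6, so its minimum is min P + min Q + 6.
P'(s) = 6s + 18 vanishes at s ∈ {-3}; Q'(t) = 2(t - 3) vanishes at t ∈ {3}.
Local minima of P (where P''>0): P(-3)=-27. Local minima of Q: Q(3)=-9.
So the global minimum of phi is P(-3) + Q(3) + 6 = -27 − 9 + 6 = -30, attained at (-3, 3).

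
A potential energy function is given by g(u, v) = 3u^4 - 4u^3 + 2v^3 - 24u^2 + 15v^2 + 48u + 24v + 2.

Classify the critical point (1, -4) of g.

The mixed partial ∂²g/∂u∂v is 0, so the Hessian at any point is diag(g_uu, g_vv) = diag(12(3u^2 - 2u - 4), 6(2v + 5)).
At (1, -4): H = diag(-36, -18).
Both eigenvalues are negative, so H is negative definite: a local maximum.

local maximum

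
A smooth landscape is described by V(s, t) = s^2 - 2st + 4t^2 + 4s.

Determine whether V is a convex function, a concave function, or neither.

V is quadratic, so its Hessian is the constant matrix H = [[2, -2], [-2, 8]].
det(H) = 12, tr(H) = 10.
det(H) > 0 and tr(H) > 0, so H is positive definite everywhere: convex.

convex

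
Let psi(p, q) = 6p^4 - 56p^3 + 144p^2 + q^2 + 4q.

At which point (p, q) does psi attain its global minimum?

psi(p,q) separates as A(p) + B(q), so its minimum is min A + min B.
A'(p) = 24p(p - 4)(p - 3) vanishes at p ∈ {0, 3, 4}; B'(q) = 2q + 4 vanishes at q ∈ {-2}.
Local minima of A (where A''>0): A(0)=0, A(4)=256. Local minima of B: B(-2)=-4.
So the global minimum of psi is A(0) + B(-2) = 0 − 4 = -4, attained at (0, -2).

(0, -2)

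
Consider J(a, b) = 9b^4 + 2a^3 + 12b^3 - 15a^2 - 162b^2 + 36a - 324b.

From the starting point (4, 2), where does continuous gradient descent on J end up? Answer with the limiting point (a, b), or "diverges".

J is separable, so gradient descent decouples: a follows -∂J/∂a, b follows -∂J/∂b.
∂J/∂a = 6(a - 3)(a - 2); at a=4 this is 12, so a decreases.
∂J/∂b = 36(b - 3)(b + 1)(b + 3); at b=2 this is -540, so b increases.
a converges to its nearest critical value 3 (a local min of the a-part); b converges to 3. The iterate converges to (3, 3).

(3, 3)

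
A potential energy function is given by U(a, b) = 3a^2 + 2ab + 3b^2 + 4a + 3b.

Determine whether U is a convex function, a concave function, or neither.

convex

U is quadratic, so its Hessian is the constant matrix H = [[6, 2], [2, 6]].
det(H) = 32, tr(H) = 12.
det(H) > 0 and tr(H) > 0, so H is positive definite everywhere: convex.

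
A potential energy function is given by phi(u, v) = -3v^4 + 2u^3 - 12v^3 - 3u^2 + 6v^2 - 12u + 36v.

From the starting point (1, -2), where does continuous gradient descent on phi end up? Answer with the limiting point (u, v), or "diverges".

(2, -1)

phi is separable, so gradient descent decouples: u follows -∂phi/∂u, v follows -∂phi/∂v.
∂phi/∂u = 6(u - 2)(u + 1); at u=1 this is -12, so u increases.
∂phi/∂v = -12(v - 1)(v + 1)(v + 3); at v=-2 this is -36, so v increases.
u converges to its nearest critical value 2 (a local min of the u-part); v converges to -1. The iterate converges to (2, -1).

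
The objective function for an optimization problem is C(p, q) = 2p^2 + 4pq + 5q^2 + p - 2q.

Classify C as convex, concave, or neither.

C is quadratic, so its Hessian is the constant matrix H = [[4, 4], [4, 10]].
det(H) = 24, tr(H) = 14.
det(H) > 0 and tr(H) > 0, so H is positive definite everywhere: convex.

convex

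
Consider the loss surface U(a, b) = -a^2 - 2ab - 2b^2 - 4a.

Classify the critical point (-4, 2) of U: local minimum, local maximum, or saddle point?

The Hessian of U is constant: H = [[-2, -2], [-2, -4]].
det(H) = (-2)·(-4) − (-2)² = 4.
det(H) > 0 and tr(H) = -6 < 0, so H is negative definite and the point is a local maximum.

local maximum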